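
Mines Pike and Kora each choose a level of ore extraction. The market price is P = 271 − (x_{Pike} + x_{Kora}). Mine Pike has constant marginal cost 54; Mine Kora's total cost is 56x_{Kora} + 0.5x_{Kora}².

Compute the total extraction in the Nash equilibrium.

Mine Pike's profit: π = x_{Pike}(271 − (x_{Pike} + x_{Kora})) − 54x_{Pike}.
∂π/∂x_{Pike} = 217 − 2x_{Pike} − x_{Kora} = 0, so x_{Pike} = 108.5 − 0.5x_{Kora}.
For Kora: ∂π/∂x_{Kora} = 215 − 3x_{Kora} − x_{Pike} = 0 ⇒ x_{Kora} = 215/3 − (1/3)x_{Pike}.
Solving the two reaction functions simultaneously: (1 − (−0.5)(−1/3))x_{Pike} = 108.5 − 0.5·(215/3), so (5/6)x_{Pike} = 218/3 and x_{Pike} = 87.2.
Then x_{Kora} = 215/3 − (1/3)·87.2 = 42.6.
Total extraction: 87.2 + 42.6 = 129.8.

129.8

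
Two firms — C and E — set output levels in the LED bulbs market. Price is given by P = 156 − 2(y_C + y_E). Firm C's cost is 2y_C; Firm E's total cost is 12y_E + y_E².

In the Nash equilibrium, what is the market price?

Firm C's profit: π = y_C(156 − 2(y_C + y_E)) − 2y_C.
∂π/∂y_C = 154 − 4y_C − 2y_E = 0, so y_C = 38.5 − 0.5y_E.
For E: ∂π/∂y_E = 144 − 6y_E − 2y_C = 0 ⇒ y_E = 24 − (1/3)y_C.
Substituting the second reaction function into the first: y_C = 38.5 − 0.5(24 − (1/3)y_C), which gives (5/6)y_C = 26.5 ⇒ y_C = 31.8.
Then y_E = 24 − (1/3)·31.8 = 13.4.
Equilibrium price: P = 156 − 2·45.2 = 65.6.

65.6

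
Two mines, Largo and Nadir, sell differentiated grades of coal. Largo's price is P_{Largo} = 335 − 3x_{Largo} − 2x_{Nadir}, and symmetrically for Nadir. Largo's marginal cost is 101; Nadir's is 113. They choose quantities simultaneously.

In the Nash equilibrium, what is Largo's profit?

2700

Mine Largo's profit: π = x_{Largo}(335 − 3x_{Largo} − 2x_{Nadir}) − 101x_{Largo}.
∂π/∂x_{Largo} = 234 − 6x_{Largo} − 2x_{Nadir} = 0 ⇒ x_{Largo} = 39 − (1/3)x_{Nadir}.
Similarly x_{Nadir} = 37 − (1/3)x_{Largo}.
Plugging x_{Nadir} into Largo's best response: x_{Largo} = 39 − (1/3)(37 − (1/3)x_{Largo}) ⇒ (8/9)x_{Largo} = 80/3, so x_{Largo} = 30.
Then x_{Nadir} = 37 − (1/3)·30 = 27.
P_{Largo} = 335 − 3·30 − 2·27 = 191.
Profit = (191 − 101)·30 = 2700.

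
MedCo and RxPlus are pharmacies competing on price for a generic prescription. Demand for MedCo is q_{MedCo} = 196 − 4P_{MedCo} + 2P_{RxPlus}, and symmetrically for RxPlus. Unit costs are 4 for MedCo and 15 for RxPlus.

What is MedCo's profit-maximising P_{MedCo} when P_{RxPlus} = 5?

27.75

MedCo's profit: π = (P_{MedCo} − 4)(196 − 4P_{MedCo} + 2P_{RxPlus}).
∂π/∂P_{MedCo} = 212 − 8P_{MedCo} + 2P_{RxPlus} = 0 ⇒ P_{MedCo} = 26.5 + 0.25P_{RxPlus}.
At P_{RxPlus} = 5: P_{MedCo} = 26.5 + 0.25·5 = 27.75.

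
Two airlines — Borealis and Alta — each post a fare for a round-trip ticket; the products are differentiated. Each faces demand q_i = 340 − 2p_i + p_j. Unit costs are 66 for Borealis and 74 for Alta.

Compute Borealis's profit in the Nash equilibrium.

17075.52

Borealis's profit: π = (p_{Borealis} − 66)(340 − 2p_{Borealis} + p_{Alta}).
∂π/∂p_{Borealis} = 472 − 4p_{Borealis} + p_{Alta} = 0 ⇒ p_{Borealis} = 118 + 0.25p_{Alta}.
Similarly p_{Alta} = 122 + 0.25p_{Borealis}.
Substituting the second reaction function into the first: p_{Borealis} = 118 + 0.25(122 + 0.25p_{Borealis}), which gives 0.9375p_{Borealis} = 148.5 ⇒ p_{Borealis} = 158.4.
Then p_{Alta} = 122 + 0.25·158.4 = 161.6.
q_{Borealis} = 340 − 2·158.4 + 161.6 = 184.8.
Profit = (158.4 − 66)·184.8 = 17075.52.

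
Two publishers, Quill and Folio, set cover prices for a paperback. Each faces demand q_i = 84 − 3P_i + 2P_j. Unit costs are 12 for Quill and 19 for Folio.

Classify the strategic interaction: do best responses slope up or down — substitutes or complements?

strategic complements

Quill's profit: π = (P_{Quill} − 12)(84 − 3P_{Quill} + 2P_{Folio}).
∂π/∂P_{Quill} = 120 − 6P_{Quill} + 2P_{Folio} = 0 ⇒ P_{Quill} = 20 + (1/3)P_{Folio}.
The best-response slope dP_{Quill}/dP_{Folio} = 1/3 > 0: the reaction function is upward-sloping, so the choices are strategic complements.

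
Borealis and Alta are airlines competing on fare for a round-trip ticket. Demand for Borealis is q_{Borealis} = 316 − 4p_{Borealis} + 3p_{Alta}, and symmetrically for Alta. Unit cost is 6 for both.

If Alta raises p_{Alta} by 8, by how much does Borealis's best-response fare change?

Borealis's profit: π = (p_{Borealis} − 6)(316 − 4p_{Borealis} + 3p_{Alta}).
∂π/∂p_{Borealis} = 340 − 8p_{Borealis} + 3p_{Alta} = 0 ⇒ p_{Borealis} = 42.5 + 0.375p_{Alta}.
The reaction-function slope is 0.375, so an 8-unit rise in p_{Alta} moves p_{Borealis} by 0.375 × 8 = 3. Borealis's best response rises — the actions are strategic complements.

3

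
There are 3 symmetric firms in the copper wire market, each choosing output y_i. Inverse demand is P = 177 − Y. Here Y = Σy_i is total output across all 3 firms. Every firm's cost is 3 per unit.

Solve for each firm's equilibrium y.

A representative firm's profit is π_i = y_i(177 − Y) − 3y_i, with Y = y_i + Σ_{j≠i} y_j.
First-order condition: 174 − 2y_i − Σ_{j≠i} y_j = 0.
With identical firms, set every y_j = y: then 174 − 2y − 2y = 0, i.e. y = 174/4 = 43.5.

43.5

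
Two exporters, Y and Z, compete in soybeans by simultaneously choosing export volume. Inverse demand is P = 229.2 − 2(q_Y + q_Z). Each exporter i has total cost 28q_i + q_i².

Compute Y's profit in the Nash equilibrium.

Exporter Y's profit: π = q_Y(229.2 − 2(q_Y + q_Z)) − 28q_Y − q_Y².
∂π/∂q_Y = 201.2 − 6q_Y − 2q_Z = 0, so q_Y = 503/15 − (1/3)q_Z.
Setting q_Y = q_Z in the reaction function: q_Y = 503/15 − (1/3)q_Y, so q_Y = (503/15) / (4/3) = 25.15.
Price P = 229.2 − 2·50.3 = 128.6.
Y's profit: (128.6 − 28)·25.15 − (25.15)² = 1897.5675.

1897.5675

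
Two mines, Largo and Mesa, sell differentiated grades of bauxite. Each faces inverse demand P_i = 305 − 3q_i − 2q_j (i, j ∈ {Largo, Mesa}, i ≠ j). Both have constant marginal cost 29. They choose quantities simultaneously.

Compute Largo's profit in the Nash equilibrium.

3570.75

Mine Largo's profit: π = q_{Largo}(305 − 3q_{Largo} − 2q_{Mesa}) − 29q_{Largo}.
∂π/∂q_{Largo} = 276 − 6q_{Largo} − 2q_{Mesa} = 0 ⇒ q_{Largo} = 46 − (1/3)q_{Mesa}.
Setting q_{Largo} = q_{Mesa} in the reaction function: q_{Largo} = 46 − (1/3)q_{Largo}, so q_{Largo} = 46 / (4/3) = 34.5.
P_{Largo} = 305 − 3·34.5 − 2·34.5 = 132.5.
Profit = (132.5 − 29)·34.5 = 3570.75.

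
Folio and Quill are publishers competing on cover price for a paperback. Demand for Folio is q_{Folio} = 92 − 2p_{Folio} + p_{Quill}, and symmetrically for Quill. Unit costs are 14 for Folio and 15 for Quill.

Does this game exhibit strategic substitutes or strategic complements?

strategic complements

Folio's profit: π = (p_{Folio} − 14)(92 − 2p_{Folio} + p_{Quill}).
∂π/∂p_{Folio} = 120 − 4p_{Folio} + p_{Quill} = 0 ⇒ p_{Folio} = 30 + 0.25p_{Quill}.
The best-response slope dp_{Folio}/dp_{Quill} = 0.25 > 0: the reaction function is upward-sloping, so the choices are strategic complements.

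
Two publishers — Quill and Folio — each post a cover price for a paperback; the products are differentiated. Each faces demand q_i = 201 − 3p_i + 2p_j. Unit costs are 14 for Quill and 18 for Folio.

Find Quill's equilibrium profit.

Quill's profit: π = (p_{Quill} − 14)(201 − 3p_{Quill} + 2p_{Folio}).
∂π/∂p_{Quill} = 243 − 6p_{Quill} + 2p_{Folio} = 0 ⇒ p_{Quill} = 40.5 + (1/3)p_{Folio}.
Similarly p_{Folio} = 42.5 + (1/3)p_{Quill}.
Solving the two reaction functions simultaneously: (1 − (1/3)(1/3))p_{Quill} = 40.5 + (1/3)·42.5, so (8/9)p_{Quill} = 164/3 and p_{Quill} = 61.5.
Then p_{Folio} = 42.5 + (1/3)·61.5 = 63.
q_{Quill} = 201 − 3·61.5 + 2·63 = 142.5.
Profit = (61.5 − 14)·142.5 = 6768.75.

6768.75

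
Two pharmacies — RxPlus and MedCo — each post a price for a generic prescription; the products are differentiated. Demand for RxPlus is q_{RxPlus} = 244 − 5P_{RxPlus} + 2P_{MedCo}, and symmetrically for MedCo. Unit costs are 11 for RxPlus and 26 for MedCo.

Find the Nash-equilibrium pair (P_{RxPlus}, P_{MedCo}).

38.9375, 45.1875

RxPlus's profit: π = (P_{RxPlus} − 11)(244 − 5P_{RxPlus} + 2P_{MedCo}).
∂π/∂P_{RxPlus} = 299 − 10P_{RxPlus} + 2P_{MedCo} = 0 ⇒ P_{RxPlus} = 29.9 + 0.2P_{MedCo}.
Similarly P_{MedCo} = 37.4 + 0.2P_{RxPlus}.
Substituting the second reaction function into the first: P_{RxPlus} = 29.9 + 0.2(37.4 + 0.2P_{RxPlus}), which gives 0.96P_{RxPlus} = 37.38 ⇒ P_{RxPlus} = 38.9375.
Then P_{MedCo} = 37.4 + 0.2·38.9375 = 45.1875.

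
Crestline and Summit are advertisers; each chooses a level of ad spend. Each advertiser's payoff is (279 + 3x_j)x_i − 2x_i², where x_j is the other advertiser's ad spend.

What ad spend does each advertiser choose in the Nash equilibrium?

279

Crestline's payoff is (279 + 3x_S)x_C − 2x_C².
∂π/∂x_C = 279 + 3x_S − 4x_C = 0, so x_C = 69.75 + 0.75x_S.
Setting x_C = x_S in the reaction function: x_C = 69.75 + 0.75x_C, so x_C = 69.75 / 0.25 = 279.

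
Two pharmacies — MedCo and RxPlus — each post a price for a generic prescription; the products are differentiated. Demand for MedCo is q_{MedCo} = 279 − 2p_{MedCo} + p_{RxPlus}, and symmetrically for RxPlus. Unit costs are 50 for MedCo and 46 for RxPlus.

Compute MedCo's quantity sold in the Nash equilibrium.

MedCo's profit: π = (p_{MedCo} − 50)(279 − 2p_{MedCo} + p_{RxPlus}).
∂π/∂p_{MedCo} = 379 − 4p_{MedCo} + p_{RxPlus} = 0 ⇒ p_{MedCo} = 94.75 + 0.25p_{RxPlus}.
Similarly p_{RxPlus} = 92.75 + 0.25p_{MedCo}.
Substituting the second reaction function into the first: p_{MedCo} = 94.75 + 0.25(92.75 + 0.25p_{MedCo}), which gives 0.9375p_{MedCo} = 117.9375 ⇒ p_{MedCo} = 125.8.
Then p_{RxPlus} = 92.75 + 0.25·125.8 = 124.2.
q_{MedCo} = 279 − 2·125.8 + 124.2 = 151.6.

151.6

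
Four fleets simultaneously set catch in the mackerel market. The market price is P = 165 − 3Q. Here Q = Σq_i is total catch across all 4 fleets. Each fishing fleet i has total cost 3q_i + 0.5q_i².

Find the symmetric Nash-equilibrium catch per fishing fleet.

A representative fishing fleet's profit is π_i = q_i(165 − 3Q) − 3q_i − 0.5q_i², with Q = q_i + Σ_{j≠i} q_j.
First-order condition: 162 − 7q_i − 3Σ_{j≠i} q_j = 0.
With identical fishing fleets, set every q_j = q: then 162 − 7q − 9q = 0, i.e. q = 162/16 = 10.125.

10.125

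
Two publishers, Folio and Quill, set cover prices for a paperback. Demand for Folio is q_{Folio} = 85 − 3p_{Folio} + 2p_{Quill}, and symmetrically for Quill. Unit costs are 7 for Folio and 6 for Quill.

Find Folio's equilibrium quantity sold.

Folio's profit: π = (p_{Folio} − 7)(85 − 3p_{Folio} + 2p_{Quill}).
∂π/∂p_{Folio} = 106 − 6p_{Folio} + 2p_{Quill} = 0 ⇒ p_{Folio} = 53/3 + (1/3)p_{Quill}.
Similarly p_{Quill} = 103/6 + (1/3)p_{Folio}.
Plugging p_{Quill} into Folio's best response: p_{Folio} = 53/3 + (1/3)(103/6 + (1/3)p_{Folio}) ⇒ (8/9)p_{Folio} = 421/18, so p_{Folio} = 26.3125.
Then p_{Quill} = 103/6 + (1/3)·26.3125 = 25.9375.
q_{Folio} = 85 − 3·26.3125 + 2·25.9375 = 57.9375.

57.9375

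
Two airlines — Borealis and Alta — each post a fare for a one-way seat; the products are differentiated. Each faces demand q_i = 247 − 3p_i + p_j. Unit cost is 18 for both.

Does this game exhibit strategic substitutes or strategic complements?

strategic complements

Borealis's profit: π = (p_{Borealis} − 18)(247 − 3p_{Borealis} + p_{Alta}).
∂π/∂p_{Borealis} = 301 − 6p_{Borealis} + p_{Alta} = 0 ⇒ p_{Borealis} = 301/6 + (1/6)p_{Alta}.
The best-response slope dp_{Borealis}/dp_{Alta} = 1/6 > 0: the reaction function is upward-sloping, so the choices are strategic complements.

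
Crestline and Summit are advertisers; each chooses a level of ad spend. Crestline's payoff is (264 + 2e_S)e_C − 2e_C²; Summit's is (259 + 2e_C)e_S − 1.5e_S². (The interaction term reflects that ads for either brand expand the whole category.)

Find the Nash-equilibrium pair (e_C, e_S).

Expanding Crestline's payoff: 264e_C + 2e_Se_C − 2e_C².
∂π/∂e_C = 264 + 2e_S − 4e_C = 0, so e_C = 66 + 0.5e_S.
Likewise for Summit: e_S = 259/3 + (2/3)e_C.
Substituting the second reaction function into the first: e_C = 66 + 0.5(259/3 + (2/3)e_C), which gives (2/3)e_C = 655/6 ⇒ e_C = 163.75.
Then e_S = 259/3 + (2/3)·163.75 = 195.5.

163.75, 195.5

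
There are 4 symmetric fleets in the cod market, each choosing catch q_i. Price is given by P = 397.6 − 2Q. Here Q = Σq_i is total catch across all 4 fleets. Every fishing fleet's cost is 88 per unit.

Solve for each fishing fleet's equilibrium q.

A representative fishing fleet's profit is π_i = q_i(397.6 − 2Q) − 88q_i, with Q = q_i + Σ_{j≠i} q_j.
First-order condition: 309.6 − 4q_i − 2Σ_{j≠i} q_j = 0.
In a symmetric equilibrium every fishing fleet chooses the same q, so Σ_{j≠i} q_j = 3q. The condition becomes 309.6 − 10q = 0, giving q = 309.6/10 = 30.96.

30.96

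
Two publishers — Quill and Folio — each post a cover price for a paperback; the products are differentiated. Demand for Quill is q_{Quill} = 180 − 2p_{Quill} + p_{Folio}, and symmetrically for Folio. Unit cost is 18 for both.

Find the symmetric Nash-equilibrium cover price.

Quill's profit: π = (p_{Quill} − 18)(180 − 2p_{Quill} + p_{Folio}).
∂π/∂p_{Quill} = 216 − 4p_{Quill} + p_{Folio} = 0 ⇒ p_{Quill} = 54 + 0.25p_{Folio}.
The game is symmetric, so in equilibrium p_{Folio} = p_{Quill}: the reaction function gives 0.75p_{Quill} = 54, hence p_{Quill} = 72.

72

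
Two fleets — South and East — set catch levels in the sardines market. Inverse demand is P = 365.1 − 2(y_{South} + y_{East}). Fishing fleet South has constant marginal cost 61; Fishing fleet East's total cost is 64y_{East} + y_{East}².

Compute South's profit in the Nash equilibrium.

Fishing fleet South's profit: π = y_{South}(365.1 − 2(y_{South} + y_{East})) − 61y_{South}.
∂π/∂y_{South} = 304.1 − 4y_{South} − 2y_{East} = 0, so y_{South} = 76.025 − 0.5y_{East}.
For East: ∂π/∂y_{East} = 301.1 − 6y_{East} − 2y_{South} = 0 ⇒ y_{East} = 3011/60 − (1/3)y_{South}.
Substituting the second reaction function into the first: y_{South} = 76.025 − 0.5(3011/60 − (1/3)y_{South}), which gives (5/6)y_{South} = 764/15 ⇒ y_{South} = 61.12.
Then y_{East} = 3011/60 − (1/3)·61.12 = 29.81.
Price P = 365.1 − 2·90.93 = 183.24.
South's profit: (183.24 − 61)·61.12 = 7471.3088.

7471.3088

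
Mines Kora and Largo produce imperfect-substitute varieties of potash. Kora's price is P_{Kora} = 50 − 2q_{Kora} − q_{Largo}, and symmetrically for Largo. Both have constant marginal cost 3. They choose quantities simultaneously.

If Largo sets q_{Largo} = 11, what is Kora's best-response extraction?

9

Mine Kora's profit: π = q_{Kora}(50 − 2q_{Kora} − q_{Largo}) − 3q_{Kora}.
∂π/∂q_{Kora} = 47 − 4q_{Kora} − q_{Largo} = 0 ⇒ q_{Kora} = 11.75 − 0.25q_{Largo}.
At q_{Largo} = 11: q_{Kora} = 11.75 − 0.25·11 = 9.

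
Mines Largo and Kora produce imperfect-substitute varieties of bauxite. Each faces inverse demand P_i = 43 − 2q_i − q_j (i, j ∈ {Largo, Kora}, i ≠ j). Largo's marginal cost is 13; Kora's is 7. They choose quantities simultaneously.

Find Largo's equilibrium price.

Mine Largo's profit: π = q_{Largo}(43 − 2q_{Largo} − q_{Kora}) − 13q_{Largo}.
∂π/∂q_{Largo} = 30 − 4q_{Largo} − q_{Kora} = 0 ⇒ q_{Largo} = 7.5 − 0.25q_{Kora}.
Similarly q_{Kora} = 9 − 0.25q_{Largo}.
Plugging q_{Kora} into Largo's best response: q_{Largo} = 7.5 − 0.25(9 − 0.25q_{Largo}) ⇒ 0.9375q_{Largo} = 5.25, so q_{Largo} = 5.6.
Then q_{Kora} = 9 − 0.25·5.6 = 7.6.
P_{Largo} = 43 − 2·5.6 − 7.6 = 24.2.

24.2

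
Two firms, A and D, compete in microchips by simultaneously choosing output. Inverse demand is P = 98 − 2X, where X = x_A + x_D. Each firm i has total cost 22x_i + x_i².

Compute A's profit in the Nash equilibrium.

Firm A's profit: π = x_A(98 − 2(x_A + x_D)) − 22x_A − x_A².
∂π/∂x_A = 76 − 6x_A − 2x_D = 0, so x_A = 38/3 − (1/3)x_D.
By symmetry x_D = x_A; substituting into the reaction function, (4/3)x_A = 38/3 and x_A = 9.5.
Price P = 98 − 2·19 = 60.
A's profit: (60 − 22)·9.5 − (9.5)² = 270.75.

270.75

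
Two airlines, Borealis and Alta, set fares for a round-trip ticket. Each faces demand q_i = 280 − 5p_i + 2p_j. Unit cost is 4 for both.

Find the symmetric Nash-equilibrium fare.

Borealis's profit: π = (p_{Borealis} − 4)(280 − 5p_{Borealis} + 2p_{Alta}).
∂π/∂p_{Borealis} = 300 − 10p_{Borealis} + 2p_{Alta} = 0 ⇒ p_{Borealis} = 30 + 0.2p_{Alta}.
Setting p_{Borealis} = p_{Alta} in the reaction function: p_{Borealis} = 30 + 0.2p_{Borealis}, so p_{Borealis} = 30 / 0.8 = 37.5.

37.5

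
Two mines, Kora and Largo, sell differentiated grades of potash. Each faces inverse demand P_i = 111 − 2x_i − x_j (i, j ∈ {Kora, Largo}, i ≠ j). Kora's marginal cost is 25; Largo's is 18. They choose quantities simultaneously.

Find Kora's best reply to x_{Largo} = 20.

16.5

Mine Kora's profit: π = x_{Kora}(111 − 2x_{Kora} − x_{Largo}) − 25x_{Kora}.
∂π/∂x_{Kora} = 86 − 4x_{Kora} − x_{Largo} = 0 ⇒ x_{Kora} = 21.5 − 0.25x_{Largo}.
At x_{Largo} = 20: x_{Kora} = 21.5 − 0.25·20 = 16.5.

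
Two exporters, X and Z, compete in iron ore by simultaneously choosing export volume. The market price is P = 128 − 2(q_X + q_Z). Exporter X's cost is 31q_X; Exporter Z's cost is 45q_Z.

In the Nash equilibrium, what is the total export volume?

30

Exporter X's profit: π = q_X(128 − 2(q_X + q_Z)) − 31q_X.
∂π/∂q_X = 97 − 4q_X − 2q_Z = 0, so q_X = 24.25 − 0.5q_Z.
By the same steps for Z: q_Z = 20.75 − 0.5q_X.
Plugging q_Z into X's best response: q_X = 24.25 − 0.5(20.75 − 0.5q_X) ⇒ 0.75q_X = 13.875, so q_X = 18.5.
Then q_Z = 20.75 − 0.5·18.5 = 11.5.
Total export volume: 18.5 + 11.5 = 30.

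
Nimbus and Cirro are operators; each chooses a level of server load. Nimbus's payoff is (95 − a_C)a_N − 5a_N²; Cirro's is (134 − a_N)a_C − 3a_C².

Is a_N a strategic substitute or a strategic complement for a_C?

Expanding Nimbus's payoff: 95a_N − a_Ca_N − 5a_N².
∂π/∂a_N = 95 − a_C − 10a_N = 0, so a_N = 9.5 − 0.1a_C.
The best-response slope da_N/da_C = −0.1 < 0: the reaction function is downward-sloping, so the choices are strategic substitutes.

strategic substitutes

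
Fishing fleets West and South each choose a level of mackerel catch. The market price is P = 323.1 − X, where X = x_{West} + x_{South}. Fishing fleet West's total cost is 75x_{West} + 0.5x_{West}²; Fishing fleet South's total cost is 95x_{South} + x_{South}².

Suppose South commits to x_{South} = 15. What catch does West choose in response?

Fishing fleet West's profit: π = x_{West}(323.1 − (x_{West} + x_{South})) − 75x_{West} − 0.5x_{West}².
∂π/∂x_{West} = 248.1 − 3x_{West} − x_{South} = 0, so x_{West} = 82.7 − (1/3)x_{South}.
At x_{South} = 15: x_{West} = 82.7 − (1/3)·15 = 77.7.

77.7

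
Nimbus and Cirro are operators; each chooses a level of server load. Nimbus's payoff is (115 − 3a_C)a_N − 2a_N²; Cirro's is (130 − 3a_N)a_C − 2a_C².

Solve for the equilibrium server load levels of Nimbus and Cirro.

Expanding Nimbus's payoff: 115a_N − 3a_Ca_N − 2a_N².
∂π/∂a_N = 115 − 3a_C − 4a_N = 0, so a_N = 28.75 − 0.75a_C.
Likewise for Cirro: a_C = 32.5 − 0.75a_N.
Plugging a_C into Nimbus's best response: a_N = 28.75 − 0.75(32.5 − 0.75a_N) ⇒ 0.4375a_N = 4.375, so a_N = 10.
Then a_C = 32.5 − 0.75·10 = 25.

10, 25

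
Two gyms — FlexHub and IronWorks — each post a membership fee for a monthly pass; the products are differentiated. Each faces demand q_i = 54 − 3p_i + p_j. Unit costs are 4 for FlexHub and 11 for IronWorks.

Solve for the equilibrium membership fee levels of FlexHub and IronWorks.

FlexHub's profit: π = (p_{FlexHub} − 4)(54 − 3p_{FlexHub} + p_{IronWorks}).
∂π/∂p_{FlexHub} = 66 − 6p_{FlexHub} + p_{IronWorks} = 0 ⇒ p_{FlexHub} = 11 + (1/6)p_{IronWorks}.
Similarly p_{IronWorks} = 14.5 + (1/6)p_{FlexHub}.
Solving the two reaction functions simultaneously: (1 − (1/6)(1/6))p_{FlexHub} = 11 + (1/6)·14.5, so (35/36)p_{FlexHub} = 161/12 and p_{FlexHub} = 13.8.
Then p_{IronWorks} = 14.5 + (1/6)·13.8 = 16.8.

13.8, 16.8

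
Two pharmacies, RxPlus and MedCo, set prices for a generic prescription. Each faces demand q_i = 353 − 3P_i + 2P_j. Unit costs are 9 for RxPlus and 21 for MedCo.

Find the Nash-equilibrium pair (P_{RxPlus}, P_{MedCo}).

97.25, 101.75

RxPlus's profit: π = (P_{RxPlus} − 9)(353 − 3P_{RxPlus} + 2P_{MedCo}).
∂π/∂P_{RxPlus} = 380 − 6P_{RxPlus} + 2P_{MedCo} = 0 ⇒ P_{RxPlus} = 190/3 + (1/3)P_{MedCo}.
Similarly P_{MedCo} = 208/3 + (1/3)P_{RxPlus}.
Substituting the second reaction function into the first: P_{RxPlus} = 190/3 + (1/3)(208/3 + (1/3)P_{RxPlus}), which gives (8/9)P_{RxPlus} = 778/9 ⇒ P_{RxPlus} = 97.25.
Then P_{MedCo} = 208/3 + (1/3)·97.25 = 101.75.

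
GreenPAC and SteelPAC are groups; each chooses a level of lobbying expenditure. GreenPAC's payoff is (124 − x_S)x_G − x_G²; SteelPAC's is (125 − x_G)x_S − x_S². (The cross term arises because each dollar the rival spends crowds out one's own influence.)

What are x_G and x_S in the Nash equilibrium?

41, 42

Expanding GreenPAC's payoff: 124x_G − x_Sx_G − x_G².
∂π/∂x_G = 124 − x_S − 2x_G = 0, so x_G = 62 − 0.5x_S.
Likewise for SteelPAC: x_S = 62.5 − 0.5x_G.
Substituting the second reaction function into the first: x_G = 62 − 0.5(62.5 − 0.5x_G), which gives 0.75x_G = 30.75 ⇒ x_G = 41.
Then x_S = 62.5 − 0.5·41 = 42.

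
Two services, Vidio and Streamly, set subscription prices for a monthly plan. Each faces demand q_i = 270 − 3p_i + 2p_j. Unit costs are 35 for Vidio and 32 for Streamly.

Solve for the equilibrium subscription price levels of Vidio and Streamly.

93.1875, 92.0625

Vidio's profit: π = (p_{Vidio} − 35)(270 − 3p_{Vidio} + 2p_{Streamly}).
∂π/∂p_{Vidio} = 375 − 6p_{Vidio} + 2p_{Streamly} = 0 ⇒ p_{Vidio} = 62.5 + (1/3)p_{Streamly}.
Similarly p_{Streamly} = 61 + (1/3)p_{Vidio}.
Solving the two reaction functions simultaneously: (1 − (1/3)(1/3))p_{Vidio} = 62.5 + (1/3)·61, so (8/9)p_{Vidio} = 497/6 and p_{Vidio} = 93.1875.
Then p_{Streamly} = 61 + (1/3)·93.1875 = 92.0625.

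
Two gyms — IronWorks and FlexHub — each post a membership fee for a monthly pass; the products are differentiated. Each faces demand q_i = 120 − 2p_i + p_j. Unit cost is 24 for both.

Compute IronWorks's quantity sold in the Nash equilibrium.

IronWorks's profit: π = (p_{IronWorks} − 24)(120 − 2p_{IronWorks} + p_{FlexHub}).
∂π/∂p_{IronWorks} = 168 − 4p_{IronWorks} + p_{FlexHub} = 0 ⇒ p_{IronWorks} = 42 + 0.25p_{FlexHub}.
By symmetry p_{FlexHub} = p_{IronWorks}; substituting into the reaction function, 0.75p_{IronWorks} = 42 and p_{IronWorks} = 56.
q_{IronWorks} = 120 − 2·56 + 56 = 64.

64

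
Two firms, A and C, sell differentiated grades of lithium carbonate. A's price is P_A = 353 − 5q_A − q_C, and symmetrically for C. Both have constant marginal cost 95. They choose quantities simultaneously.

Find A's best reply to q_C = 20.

Firm A's profit: π = q_A(353 − 5q_A − q_C) − 95q_A.
∂π/∂q_A = 258 − 10q_A − q_C = 0 ⇒ q_A = 25.8 − 0.1q_C.
At q_C = 20: q_A = 25.8 − 0.1·20 = 23.8.

23.8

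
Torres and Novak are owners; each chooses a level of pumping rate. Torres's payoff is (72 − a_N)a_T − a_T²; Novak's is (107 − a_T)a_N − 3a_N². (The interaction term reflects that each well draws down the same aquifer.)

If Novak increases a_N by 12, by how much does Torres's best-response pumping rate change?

Expanding Torres's payoff: 72a_T − a_Na_T − a_T².
∂π/∂a_T = 72 − a_N − 2a_T = 0, so a_T = 36 − 0.5a_N.
The reaction-function slope is −0.5, so a 12-unit rise in a_N moves a_T by −0.5 × 12 = −6. Torres's best response falls — the actions are strategic substitutes.

-6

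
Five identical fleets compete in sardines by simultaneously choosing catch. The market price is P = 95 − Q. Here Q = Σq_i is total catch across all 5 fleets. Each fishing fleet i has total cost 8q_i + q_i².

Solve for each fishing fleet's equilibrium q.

10.875

A representative fishing fleet's profit is π_i = q_i(95 − Q) − 8q_i − q_i², with Q = q_i + Σ_{j≠i} q_j.
First-order condition: 87 − 4q_i − Σ_{j≠i} q_j = 0.
With identical fishing fleets, set every q_j = q: then 87 − 4q − 4q = 0, i.e. q = 87/8 = 10.875.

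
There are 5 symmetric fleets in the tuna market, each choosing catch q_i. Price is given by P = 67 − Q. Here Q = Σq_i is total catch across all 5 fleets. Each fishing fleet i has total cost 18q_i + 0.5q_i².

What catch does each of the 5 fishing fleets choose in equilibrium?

7

A representative fishing fleet's profit is π_i = q_i(67 − Q) − 18q_i − 0.5q_i², with Q = q_i + Σ_{j≠i} q_j.
First-order condition: 49 − 3q_i − Σ_{j≠i} q_j = 0.
In a symmetric equilibrium every fishing fleet chooses the same q, so Σ_{j≠i} q_j = 4q. The condition becomes 49 − 7q = 0, giving q = 49/7 = 7.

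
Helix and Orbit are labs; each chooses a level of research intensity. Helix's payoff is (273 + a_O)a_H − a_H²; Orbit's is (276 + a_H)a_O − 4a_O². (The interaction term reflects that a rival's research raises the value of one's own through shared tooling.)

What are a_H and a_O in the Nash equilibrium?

Expanding Helix's payoff: 273a_H + a_Oa_H − a_H².
∂π/∂a_H = 273 + a_O − 2a_H = 0, so a_H = 136.5 + 0.5a_O.
Likewise for Orbit: a_O = 34.5 + 0.125a_H.
Plugging a_O into Helix's best response: a_H = 136.5 + 0.5(34.5 + 0.125a_H) ⇒ 0.9375a_H = 153.75, so a_H = 164.
Then a_O = 34.5 + 0.125·164 = 55.

164, 55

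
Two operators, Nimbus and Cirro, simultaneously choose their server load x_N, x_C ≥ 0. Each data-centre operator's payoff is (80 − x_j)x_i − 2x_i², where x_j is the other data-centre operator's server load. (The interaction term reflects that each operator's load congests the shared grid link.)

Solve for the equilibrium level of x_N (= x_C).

16

Nimbus's payoff is (80 − x_C)x_N − 2x_N².
∂π/∂x_N = 80 − x_C − 4x_N = 0, so x_N = 20 − 0.25x_C.
The game is symmetric, so in equilibrium x_C = x_N: the reaction function gives 1.25x_N = 20, hence x_N = 16.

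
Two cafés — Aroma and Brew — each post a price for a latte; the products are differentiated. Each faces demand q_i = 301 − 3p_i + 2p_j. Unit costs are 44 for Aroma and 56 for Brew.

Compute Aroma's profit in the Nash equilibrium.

Aroma's profit: π = (p_{Aroma} − 44)(301 − 3p_{Aroma} + 2p_{Brew}).
∂π/∂p_{Aroma} = 433 − 6p_{Aroma} + 2p_{Brew} = 0 ⇒ p_{Aroma} = 433/6 + (1/3)p_{Brew}.
Similarly p_{Brew} = 469/6 + (1/3)p_{Aroma}.
Plugging p_{Brew} into Aroma's best response: p_{Aroma} = 433/6 + (1/3)(469/6 + (1/3)p_{Aroma}) ⇒ (8/9)p_{Aroma} = 884/9, so p_{Aroma} = 110.5.
Then p_{Brew} = 469/6 + (1/3)·110.5 = 115.
q_{Aroma} = 301 − 3·110.5 + 2·115 = 199.5.
Profit = (110.5 − 44)·199.5 = 13266.75.

13266.75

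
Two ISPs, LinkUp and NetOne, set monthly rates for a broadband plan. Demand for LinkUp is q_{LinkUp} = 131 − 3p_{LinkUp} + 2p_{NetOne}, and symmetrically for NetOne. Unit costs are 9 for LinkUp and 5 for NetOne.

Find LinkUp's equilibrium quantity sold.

89.25

LinkUp's profit: π = (p_{LinkUp} − 9)(131 − 3p_{LinkUp} + 2p_{NetOne}).
∂π/∂p_{LinkUp} = 158 − 6p_{LinkUp} + 2p_{NetOne} = 0 ⇒ p_{LinkUp} = 79/3 + (1/3)p_{NetOne}.
Similarly p_{NetOne} = 73/3 + (1/3)p_{LinkUp}.
Substituting the second reaction function into the first: p_{LinkUp} = 79/3 + (1/3)(73/3 + (1/3)p_{LinkUp}), which gives (8/9)p_{LinkUp} = 310/9 ⇒ p_{LinkUp} = 38.75.
Then p_{NetOne} = 73/3 + (1/3)·38.75 = 37.25.
q_{LinkUp} = 131 − 3·38.75 + 2·37.25 = 89.25.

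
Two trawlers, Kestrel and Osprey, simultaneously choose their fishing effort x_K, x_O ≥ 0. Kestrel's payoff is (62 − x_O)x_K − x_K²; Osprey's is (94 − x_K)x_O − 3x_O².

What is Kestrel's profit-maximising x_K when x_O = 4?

29

Expanding Kestrel's payoff: 62x_K − x_Ox_K − x_K².
∂π/∂x_K = 62 − x_O − 2x_K = 0, so x_K = 31 − 0.5x_O.
At x_O = 4: x_K = 31 − 0.5·4 = 29.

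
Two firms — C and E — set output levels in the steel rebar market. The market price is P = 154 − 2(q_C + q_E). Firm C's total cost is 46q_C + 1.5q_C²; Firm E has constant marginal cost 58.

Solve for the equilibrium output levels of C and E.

Firm C's profit: π = q_C(154 − 2(q_C + q_E)) − 46q_C − 1.5q_C².
∂π/∂q_C = 108 − 7q_C − 2q_E = 0, so q_C = 108/7 − (2/7)q_E.
For E: ∂π/∂q_E = 96 − 4q_E − 2q_C = 0 ⇒ q_E = 24 − 0.5q_C.
Plugging q_E into C's best response: q_C = 108/7 − (2/7)(24 − 0.5q_C) ⇒ (6/7)q_C = 60/7, so q_C = 10.
Then q_E = 24 − 0.5·10 = 19.

10, 19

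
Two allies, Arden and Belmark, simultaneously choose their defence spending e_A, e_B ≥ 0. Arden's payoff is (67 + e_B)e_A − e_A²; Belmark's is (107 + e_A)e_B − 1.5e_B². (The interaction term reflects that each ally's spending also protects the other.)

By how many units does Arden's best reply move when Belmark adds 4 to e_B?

Expanding Arden's payoff: 67e_A + e_Be_A − e_A².
∂π/∂e_A = 67 + e_B − 2e_A = 0, so e_A = 33.5 + 0.5e_B.
The reaction-function slope is 0.5, so a 4-unit rise in e_B moves e_A by 0.5 × 4 = 2. Arden's best response rises — the actions are strategic complements.

2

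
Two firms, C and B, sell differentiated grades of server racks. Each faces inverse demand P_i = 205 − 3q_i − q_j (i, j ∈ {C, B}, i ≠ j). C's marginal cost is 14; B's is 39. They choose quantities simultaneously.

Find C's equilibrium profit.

2352

Firm C's profit: π = q_C(205 − 3q_C − q_B) − 14q_C.
∂π/∂q_C = 191 − 6q_C − q_B = 0 ⇒ q_C = 191/6 − (1/6)q_B.
Similarly q_B = 83/3 − (1/6)q_C.
Solving the two reaction functions simultaneously: (1 − (−1/6)(−1/6))q_C = 191/6 − (1/6)·(83/3), so (35/36)q_C = 245/9 and q_C = 28.
Then q_B = 83/3 − (1/6)·28 = 23.
P_C = 205 − 3·28 − 23 = 98.
Profit = (98 − 14)·28 = 2352.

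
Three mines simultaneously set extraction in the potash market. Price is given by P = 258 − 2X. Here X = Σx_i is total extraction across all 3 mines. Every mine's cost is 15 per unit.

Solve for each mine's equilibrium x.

A representative mine's profit is π_i = x_i(258 − 2X) − 15x_i, with X = x_i + Σ_{j≠i} x_j.
First-order condition: 243 − 4x_i − 2Σ_{j≠i} x_j = 0.
With identical mines, set every x_j = x: then 243 − 4x − 4x = 0, i.e. x = 243/8 = 30.375.

30.375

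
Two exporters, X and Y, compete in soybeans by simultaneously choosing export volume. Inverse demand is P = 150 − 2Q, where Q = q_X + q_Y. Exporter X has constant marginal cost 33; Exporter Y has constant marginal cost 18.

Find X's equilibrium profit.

Exporter X's profit: π = q_X(150 − 2(q_X + q_Y)) − 33q_X.
∂π/∂q_X = 117 − 4q_X − 2q_Y = 0, so q_X = 29.25 − 0.5q_Y.
By the same steps for Y: q_Y = 33 − 0.5q_X.
Solving the two reaction functions simultaneously: (1 − (−0.5)(−0.5))q_X = 29.25 − 0.5·33, so 0.75q_X = 12.75 and q_X = 17.
Then q_Y = 33 − 0.5·17 = 24.5.
Price P = 150 − 2·41.5 = 67.
X's profit: (67 − 33)·17 = 578.

578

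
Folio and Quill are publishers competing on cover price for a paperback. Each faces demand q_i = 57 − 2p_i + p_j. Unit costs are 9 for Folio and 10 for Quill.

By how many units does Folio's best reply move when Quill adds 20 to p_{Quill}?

Folio's profit: π = (p_{Folio} − 9)(57 − 2p_{Folio} + p_{Quill}).
∂π/∂p_{Folio} = 75 − 4p_{Folio} + p_{Quill} = 0 ⇒ p_{Folio} = 18.75 + 0.25p_{Quill}.
The reaction-function slope is 0.25, so a 20-unit rise in p_{Quill} moves p_{Folio} by 0.25 × 20 = 5. Folio's best response rises — the actions are strategic complements.

5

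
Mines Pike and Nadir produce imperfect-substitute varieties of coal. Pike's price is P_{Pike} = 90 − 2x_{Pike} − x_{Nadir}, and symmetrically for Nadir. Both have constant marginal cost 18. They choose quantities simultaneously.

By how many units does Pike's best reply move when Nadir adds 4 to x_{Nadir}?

Mine Pike's profit: π = x_{Pike}(90 − 2x_{Pike} − x_{Nadir}) − 18x_{Pike}.
∂π/∂x_{Pike} = 72 − 4x_{Pike} − x_{Nadir} = 0 ⇒ x_{Pike} = 18 − 0.25x_{Nadir}.
The reaction-function slope is −0.25, so a 4-unit rise in x_{Nadir} moves x_{Pike} by −0.25 × 4 = −1. Pike's best response falls — the actions are strategic substitutes.

-1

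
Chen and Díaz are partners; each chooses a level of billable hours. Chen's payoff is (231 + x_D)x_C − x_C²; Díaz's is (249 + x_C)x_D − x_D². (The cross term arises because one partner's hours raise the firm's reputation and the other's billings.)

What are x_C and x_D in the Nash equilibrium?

237, 243

Expanding Chen's payoff: 231x_C + x_Dx_C − x_C².
∂π/∂x_C = 231 + x_D − 2x_C = 0, so x_C = 115.5 + 0.5x_D.
Likewise for Díaz: x_D = 124.5 + 0.5x_C.
Solving the two reaction functions simultaneously: (1 − (0.5)(0.5))x_C = 115.5 + 0.5·124.5, so 0.75x_C = 177.75 and x_C = 237.
Then x_D = 124.5 + 0.5·237 = 243.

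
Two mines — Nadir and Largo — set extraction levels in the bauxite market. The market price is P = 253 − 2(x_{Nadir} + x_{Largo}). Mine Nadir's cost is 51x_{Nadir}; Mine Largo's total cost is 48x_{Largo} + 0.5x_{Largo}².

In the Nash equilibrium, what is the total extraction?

63.5

Mine Nadir's profit: π = x_{Nadir}(253 − 2(x_{Nadir} + x_{Largo})) − 51x_{Nadir}.
∂π/∂x_{Nadir} = 202 − 4x_{Nadir} − 2x_{Largo} = 0, so x_{Nadir} = 50.5 − 0.5x_{Largo}.
For Largo: ∂π/∂x_{Largo} = 205 − 5x_{Largo} − 2x_{Nadir} = 0 ⇒ x_{Largo} = 41 − 0.4x_{Nadir}.
Substituting the second reaction function into the first: x_{Nadir} = 50.5 − 0.5(41 − 0.4x_{Nadir}), which gives 0.8x_{Nadir} = 30 ⇒ x_{Nadir} = 37.5.
Then x_{Largo} = 41 − 0.4·37.5 = 26.
Total extraction: 37.5 + 26 = 63.5.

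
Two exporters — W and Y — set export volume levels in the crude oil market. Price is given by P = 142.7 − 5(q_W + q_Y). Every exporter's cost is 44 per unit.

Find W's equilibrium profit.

Exporter W's profit: π = q_W(142.7 − 5(q_W + q_Y)) − 44q_W.
∂π/∂q_W = 98.7 − 10q_W − 5q_Y = 0, so q_W = 9.87 − 0.5q_Y.
By symmetry q_Y = q_W; substituting into the reaction function, 1.5q_W = 9.87 and q_W = 6.58.
Price P = 142.7 − 5·13.16 = 76.9.
W's profit: (76.9 − 44)·6.58 = 216.482.

216.482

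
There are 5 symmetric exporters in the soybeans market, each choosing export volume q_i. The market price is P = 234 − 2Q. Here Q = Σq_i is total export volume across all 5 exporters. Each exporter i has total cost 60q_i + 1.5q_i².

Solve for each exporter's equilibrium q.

A representative exporter's profit is π_i = q_i(234 − 2Q) − 60q_i − 1.5q_i², with Q = q_i + Σ_{j≠i} q_j.
First-order condition: 174 − 7q_i − 2Σ_{j≠i} q_j = 0.
Imposing symmetry (q_j = q for all j) turns Σ_{j≠i} q_j into 4q, so 174 = 15q and q = 11.6.

11.6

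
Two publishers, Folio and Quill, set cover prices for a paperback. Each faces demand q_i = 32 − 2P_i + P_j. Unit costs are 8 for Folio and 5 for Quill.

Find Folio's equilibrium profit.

115.52

Folio's profit: π = (P_{Folio} − 8)(32 − 2P_{Folio} + P_{Quill}).
∂π/∂P_{Folio} = 48 − 4P_{Folio} + P_{Quill} = 0 ⇒ P_{Folio} = 12 + 0.25P_{Quill}.
Similarly P_{Quill} = 10.5 + 0.25P_{Folio}.
Solving the two reaction functions simultaneously: (1 − (0.25)(0.25))P_{Folio} = 12 + 0.25·10.5, so 0.9375P_{Folio} = 14.625 and P_{Folio} = 15.6.
Then P_{Quill} = 10.5 + 0.25·15.6 = 14.4.
q_{Folio} = 32 − 2·15.6 + 14.4 = 15.2.
Profit = (15.6 − 8)·15.2 = 115.52.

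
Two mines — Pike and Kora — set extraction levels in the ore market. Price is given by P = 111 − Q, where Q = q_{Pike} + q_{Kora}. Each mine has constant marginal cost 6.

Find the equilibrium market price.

Mine Pike's profit: π = q_{Pike}(111 − (q_{Pike} + q_{Kora})) − 6q_{Pike}.
∂π/∂q_{Pike} = 105 − 2q_{Pike} − q_{Kora} = 0, so q_{Pike} = 52.5 − 0.5q_{Kora}.
By symmetry q_{Kora} = q_{Pike}; substituting into the reaction function, 1.5q_{Pike} = 52.5 and q_{Pike} = 35.
Equilibrium price: P = 111 − 70 = 41.

41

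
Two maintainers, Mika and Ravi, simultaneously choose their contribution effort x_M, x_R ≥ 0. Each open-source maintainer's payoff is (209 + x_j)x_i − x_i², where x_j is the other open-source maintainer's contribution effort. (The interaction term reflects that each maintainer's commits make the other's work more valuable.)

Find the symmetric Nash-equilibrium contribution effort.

209

Mika's payoff is (209 + x_R)x_M − x_M².
∂π/∂x_M = 209 + x_R − 2x_M = 0, so x_M = 104.5 + 0.5x_R.
The game is symmetric, so in equilibrium x_R = x_M: the reaction function gives 0.5x_M = 104.5, hence x_M = 209.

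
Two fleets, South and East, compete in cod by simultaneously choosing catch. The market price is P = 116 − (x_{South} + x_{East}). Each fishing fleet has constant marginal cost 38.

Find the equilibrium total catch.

52

Fishing fleet South's profit: π = x_{South}(116 − (x_{South} + x_{East})) − 38x_{South}.
∂π/∂x_{South} = 78 − 2x_{South} − x_{East} = 0, so x_{South} = 39 − 0.5x_{East}.
The game is symmetric, so in equilibrium x_{East} = x_{South}: the reaction function gives 1.5x_{South} = 39, hence x_{South} = 26.
Total catch: 26 + 26 = 52.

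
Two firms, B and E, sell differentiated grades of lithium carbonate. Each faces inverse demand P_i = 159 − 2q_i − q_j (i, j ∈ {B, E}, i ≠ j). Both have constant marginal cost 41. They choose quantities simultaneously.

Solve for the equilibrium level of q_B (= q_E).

Firm B's profit: π = q_B(159 − 2q_B − q_E) − 41q_B.
∂π/∂q_B = 118 − 4q_B − q_E = 0 ⇒ q_B = 29.5 − 0.25q_E.
The game is symmetric, so in equilibrium q_E = q_B: the reaction function gives 1.25q_B = 29.5, hence q_B = 23.6.

23.6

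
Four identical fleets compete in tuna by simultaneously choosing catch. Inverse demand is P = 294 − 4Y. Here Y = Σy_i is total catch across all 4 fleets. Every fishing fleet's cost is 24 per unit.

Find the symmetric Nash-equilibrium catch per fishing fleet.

13.5

A representative fishing fleet's profit is π_i = y_i(294 − 4Y) − 24y_i, with Y = y_i + Σ_{j≠i} y_j.
First-order condition: 270 − 8y_i − 4Σ_{j≠i} y_j = 0.
In a symmetric equilibrium every fishing fleet chooses the same y, so Σ_{j≠i} y_j = 3y. The condition becomes 270 − 20y = 0, giving y = 270/20 = 13.5.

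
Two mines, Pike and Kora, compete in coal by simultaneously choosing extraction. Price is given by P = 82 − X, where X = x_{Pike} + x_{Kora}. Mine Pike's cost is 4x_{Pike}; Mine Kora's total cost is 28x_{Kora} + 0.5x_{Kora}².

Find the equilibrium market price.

40

Mine Pike's profit: π = x_{Pike}(82 − (x_{Pike} + x_{Kora})) − 4x_{Pike}.
∂π/∂x_{Pike} = 78 − 2x_{Pike} − x_{Kora} = 0, so x_{Pike} = 39 − 0.5x_{Kora}.
For Kora: ∂π/∂x_{Kora} = 54 − 3x_{Kora} − x_{Pike} = 0 ⇒ x_{Kora} = 18 − (1/3)x_{Pike}.
Plugging x_{Kora} into Pike's best response: x_{Pike} = 39 − 0.5(18 − (1/3)x_{Pike}) ⇒ (5/6)x_{Pike} = 30, so x_{Pike} = 36.
Then x_{Kora} = 18 − (1/3)·36 = 6.
Equilibrium price: P = 82 − 42 = 40.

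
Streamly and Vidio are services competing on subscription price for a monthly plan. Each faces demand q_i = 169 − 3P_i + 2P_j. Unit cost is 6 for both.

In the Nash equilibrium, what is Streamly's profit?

Streamly's profit: π = (P_{Streamly} − 6)(169 − 3P_{Streamly} + 2P_{Vidio}).
∂π/∂P_{Streamly} = 187 − 6P_{Streamly} + 2P_{Vidio} = 0 ⇒ P_{Streamly} = 187/6 + (1/3)P_{Vidio}.
The game is symmetric, so in equilibrium P_{Vidio} = P_{Streamly}: the reaction function gives (2/3)P_{Streamly} = 187/6, hence P_{Streamly} = 46.75.
q_{Streamly} = 169 − 3·46.75 + 2·46.75 = 122.25.
Profit = (46.75 − 6)·122.25 = 4981.6875.

4981.6875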